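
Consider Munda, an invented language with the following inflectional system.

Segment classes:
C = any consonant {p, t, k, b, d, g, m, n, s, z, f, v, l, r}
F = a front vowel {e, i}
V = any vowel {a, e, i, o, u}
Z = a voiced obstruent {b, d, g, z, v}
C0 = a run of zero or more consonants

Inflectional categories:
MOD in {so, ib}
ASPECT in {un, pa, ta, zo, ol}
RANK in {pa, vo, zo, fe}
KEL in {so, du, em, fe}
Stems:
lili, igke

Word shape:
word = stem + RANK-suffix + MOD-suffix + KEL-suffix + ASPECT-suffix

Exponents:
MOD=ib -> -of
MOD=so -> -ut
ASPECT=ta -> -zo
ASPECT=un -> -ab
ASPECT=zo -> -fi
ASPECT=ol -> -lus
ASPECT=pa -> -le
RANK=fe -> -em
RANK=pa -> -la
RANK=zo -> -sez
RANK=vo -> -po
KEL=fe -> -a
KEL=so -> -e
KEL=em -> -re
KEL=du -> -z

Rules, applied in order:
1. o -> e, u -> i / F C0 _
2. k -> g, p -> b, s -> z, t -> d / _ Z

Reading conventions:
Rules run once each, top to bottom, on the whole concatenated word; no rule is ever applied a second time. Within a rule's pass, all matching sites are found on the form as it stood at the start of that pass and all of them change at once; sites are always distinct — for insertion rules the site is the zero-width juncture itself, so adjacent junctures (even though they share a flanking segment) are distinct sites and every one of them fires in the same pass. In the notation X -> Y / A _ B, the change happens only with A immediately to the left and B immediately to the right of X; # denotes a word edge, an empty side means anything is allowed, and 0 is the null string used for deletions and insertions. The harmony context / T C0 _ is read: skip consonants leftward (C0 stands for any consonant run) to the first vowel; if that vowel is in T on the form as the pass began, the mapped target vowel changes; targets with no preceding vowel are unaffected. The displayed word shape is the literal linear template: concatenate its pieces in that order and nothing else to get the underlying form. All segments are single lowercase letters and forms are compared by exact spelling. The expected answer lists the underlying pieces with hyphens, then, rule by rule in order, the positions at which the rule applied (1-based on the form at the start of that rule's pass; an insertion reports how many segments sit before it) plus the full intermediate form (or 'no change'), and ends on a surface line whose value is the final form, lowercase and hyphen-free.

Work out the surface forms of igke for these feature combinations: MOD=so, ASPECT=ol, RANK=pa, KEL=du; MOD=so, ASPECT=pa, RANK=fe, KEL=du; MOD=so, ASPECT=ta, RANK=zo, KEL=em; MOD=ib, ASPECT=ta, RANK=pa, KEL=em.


cell MOD=so, ASPECT=ol, RANK=pa, KEL=du:
underlying: igke-la-ut-z-lus
1. o -> e, u -> i / F C0 _: no change
2. k -> g, p -> b, s -> z, t -> d / _ Z: fires at position(s) 8: igkelaudzlus
surface: igkelaudzlus

cell MOD=so, ASPECT=pa, RANK=fe, KEL=du:
underlying: igke-em-ut-z-le
1. o -> e, u -> i / F C0 _: fires at position(s) 7: igkeemitzle
2. k -> g, p -> b, s -> z, t -> d / _ Z: fires at position(s) 8: igkeemidzle
surface: igkeemidzle

cell MOD=so, ASPECT=ta, RANK=zo, KEL=em:
underlying: igke-sez-ut-re-zo
1. o -> e, u -> i / F C0 _: fires at position(s) 8, 13: igkesezitreze
2. k -> g, p -> b, s -> z, t -> d / _ Z: no change
surface: igkesezitreze

cell MOD=ib, ASPECT=ta, RANK=pa, KEL=em:
underlying: igke-la-of-re-zo
1. o -> e, u -> i / F C0 _: fires at position(s) 12: igkelaofreze
2. k -> g, p -> b, s -> z, t -> d / _ Z: no change
surface: igkelaofreze


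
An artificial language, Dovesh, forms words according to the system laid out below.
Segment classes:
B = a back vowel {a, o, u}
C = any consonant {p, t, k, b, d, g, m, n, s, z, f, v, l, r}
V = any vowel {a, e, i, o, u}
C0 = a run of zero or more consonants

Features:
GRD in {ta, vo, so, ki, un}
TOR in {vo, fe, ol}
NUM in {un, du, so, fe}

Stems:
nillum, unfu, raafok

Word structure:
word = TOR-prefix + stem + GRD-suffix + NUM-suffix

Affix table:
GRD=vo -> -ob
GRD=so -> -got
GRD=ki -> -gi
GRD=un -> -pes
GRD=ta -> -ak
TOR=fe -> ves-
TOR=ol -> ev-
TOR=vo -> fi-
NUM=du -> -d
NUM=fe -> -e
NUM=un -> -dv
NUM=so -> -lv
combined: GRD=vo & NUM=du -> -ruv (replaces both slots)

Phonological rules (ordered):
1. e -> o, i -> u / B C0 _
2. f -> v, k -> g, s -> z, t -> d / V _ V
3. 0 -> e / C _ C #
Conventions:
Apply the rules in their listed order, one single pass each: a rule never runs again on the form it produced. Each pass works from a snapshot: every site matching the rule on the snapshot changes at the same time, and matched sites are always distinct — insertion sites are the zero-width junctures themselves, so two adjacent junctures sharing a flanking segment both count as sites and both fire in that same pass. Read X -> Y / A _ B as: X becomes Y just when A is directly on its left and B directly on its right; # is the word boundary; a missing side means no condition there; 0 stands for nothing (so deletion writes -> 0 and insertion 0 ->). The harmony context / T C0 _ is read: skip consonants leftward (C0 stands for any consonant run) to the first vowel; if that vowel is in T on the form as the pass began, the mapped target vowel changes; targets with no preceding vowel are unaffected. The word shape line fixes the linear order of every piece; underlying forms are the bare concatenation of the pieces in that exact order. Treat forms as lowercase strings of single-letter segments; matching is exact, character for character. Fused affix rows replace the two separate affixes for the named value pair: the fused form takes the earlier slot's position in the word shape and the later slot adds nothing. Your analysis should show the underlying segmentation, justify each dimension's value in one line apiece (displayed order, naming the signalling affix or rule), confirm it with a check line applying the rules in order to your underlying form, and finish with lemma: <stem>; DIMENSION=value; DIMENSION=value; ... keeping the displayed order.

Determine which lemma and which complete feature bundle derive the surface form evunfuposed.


underlying: ev-unfu-pes-d
GRD=un - signalled by the affix -pes
TOR=ol - signalled by the affix ev-
NUM=du - signalled by the affix -d
check: evunfupesd -> evunfuposd -> evunfuposd -> evunfuposed
lemma: unfu; GRD=un; TOR=ol; NUM=du


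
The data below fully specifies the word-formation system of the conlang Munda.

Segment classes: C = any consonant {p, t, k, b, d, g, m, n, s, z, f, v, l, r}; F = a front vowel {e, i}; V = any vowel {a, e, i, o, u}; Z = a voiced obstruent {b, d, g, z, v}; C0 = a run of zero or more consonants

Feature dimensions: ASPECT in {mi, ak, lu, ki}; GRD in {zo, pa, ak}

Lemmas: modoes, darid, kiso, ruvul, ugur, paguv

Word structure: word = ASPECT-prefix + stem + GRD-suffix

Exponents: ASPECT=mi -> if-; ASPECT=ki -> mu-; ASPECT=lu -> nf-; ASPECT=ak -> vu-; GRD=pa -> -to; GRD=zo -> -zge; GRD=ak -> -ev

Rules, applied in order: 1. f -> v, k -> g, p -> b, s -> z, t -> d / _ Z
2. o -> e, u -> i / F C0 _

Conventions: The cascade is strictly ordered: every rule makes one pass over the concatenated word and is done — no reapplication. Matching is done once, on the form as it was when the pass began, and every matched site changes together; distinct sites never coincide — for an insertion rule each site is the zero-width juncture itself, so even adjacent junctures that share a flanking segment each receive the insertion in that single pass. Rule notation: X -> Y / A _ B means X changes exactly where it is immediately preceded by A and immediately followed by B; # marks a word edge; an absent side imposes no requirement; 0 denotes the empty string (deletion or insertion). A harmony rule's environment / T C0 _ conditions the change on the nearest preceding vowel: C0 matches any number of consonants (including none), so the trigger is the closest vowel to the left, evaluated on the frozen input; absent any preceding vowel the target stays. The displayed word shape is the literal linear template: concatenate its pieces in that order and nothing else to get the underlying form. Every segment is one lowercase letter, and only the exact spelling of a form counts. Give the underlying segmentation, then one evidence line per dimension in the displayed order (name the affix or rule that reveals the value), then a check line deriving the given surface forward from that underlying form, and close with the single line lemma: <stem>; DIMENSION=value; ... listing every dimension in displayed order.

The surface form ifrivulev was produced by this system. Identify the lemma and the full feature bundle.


underlying: if-ruvul-ev
ASPECT=mi - signalled by the affix if-
GRD=ak - signalled by the affix -ev
check: ifruvulev -> ifruvulev -> ifrivulev
lemma: ruvul; ASPECT=mi; GRD=ak


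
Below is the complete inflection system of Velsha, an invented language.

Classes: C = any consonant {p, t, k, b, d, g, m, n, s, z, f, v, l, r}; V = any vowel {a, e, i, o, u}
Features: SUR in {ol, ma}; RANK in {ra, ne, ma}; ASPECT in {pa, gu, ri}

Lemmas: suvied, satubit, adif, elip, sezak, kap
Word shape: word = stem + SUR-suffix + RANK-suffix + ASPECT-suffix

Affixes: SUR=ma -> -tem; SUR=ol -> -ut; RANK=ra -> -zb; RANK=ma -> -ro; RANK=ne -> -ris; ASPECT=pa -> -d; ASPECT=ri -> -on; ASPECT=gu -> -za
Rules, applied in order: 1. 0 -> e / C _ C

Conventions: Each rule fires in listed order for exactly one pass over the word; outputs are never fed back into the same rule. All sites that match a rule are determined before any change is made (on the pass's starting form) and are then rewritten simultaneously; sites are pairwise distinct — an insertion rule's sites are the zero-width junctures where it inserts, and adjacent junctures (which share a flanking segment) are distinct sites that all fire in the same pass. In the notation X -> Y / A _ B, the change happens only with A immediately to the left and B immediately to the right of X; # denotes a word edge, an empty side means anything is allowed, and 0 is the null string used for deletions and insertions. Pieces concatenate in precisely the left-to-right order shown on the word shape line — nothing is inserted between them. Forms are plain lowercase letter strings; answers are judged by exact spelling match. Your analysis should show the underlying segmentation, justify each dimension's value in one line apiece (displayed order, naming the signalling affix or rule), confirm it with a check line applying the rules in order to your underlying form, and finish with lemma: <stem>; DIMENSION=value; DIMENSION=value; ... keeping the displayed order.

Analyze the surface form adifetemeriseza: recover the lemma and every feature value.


underlying: adif-tem-ris-za
SUR=ma - signalled by the affix -tem
RANK=ne - signalled by the affix -ris
ASPECT=gu - signalled by the affix -za
check: adiftemrisza -> adifetemeriseza
lemma: adif; SUR=ma; RANK=ne; ASPECT=gu


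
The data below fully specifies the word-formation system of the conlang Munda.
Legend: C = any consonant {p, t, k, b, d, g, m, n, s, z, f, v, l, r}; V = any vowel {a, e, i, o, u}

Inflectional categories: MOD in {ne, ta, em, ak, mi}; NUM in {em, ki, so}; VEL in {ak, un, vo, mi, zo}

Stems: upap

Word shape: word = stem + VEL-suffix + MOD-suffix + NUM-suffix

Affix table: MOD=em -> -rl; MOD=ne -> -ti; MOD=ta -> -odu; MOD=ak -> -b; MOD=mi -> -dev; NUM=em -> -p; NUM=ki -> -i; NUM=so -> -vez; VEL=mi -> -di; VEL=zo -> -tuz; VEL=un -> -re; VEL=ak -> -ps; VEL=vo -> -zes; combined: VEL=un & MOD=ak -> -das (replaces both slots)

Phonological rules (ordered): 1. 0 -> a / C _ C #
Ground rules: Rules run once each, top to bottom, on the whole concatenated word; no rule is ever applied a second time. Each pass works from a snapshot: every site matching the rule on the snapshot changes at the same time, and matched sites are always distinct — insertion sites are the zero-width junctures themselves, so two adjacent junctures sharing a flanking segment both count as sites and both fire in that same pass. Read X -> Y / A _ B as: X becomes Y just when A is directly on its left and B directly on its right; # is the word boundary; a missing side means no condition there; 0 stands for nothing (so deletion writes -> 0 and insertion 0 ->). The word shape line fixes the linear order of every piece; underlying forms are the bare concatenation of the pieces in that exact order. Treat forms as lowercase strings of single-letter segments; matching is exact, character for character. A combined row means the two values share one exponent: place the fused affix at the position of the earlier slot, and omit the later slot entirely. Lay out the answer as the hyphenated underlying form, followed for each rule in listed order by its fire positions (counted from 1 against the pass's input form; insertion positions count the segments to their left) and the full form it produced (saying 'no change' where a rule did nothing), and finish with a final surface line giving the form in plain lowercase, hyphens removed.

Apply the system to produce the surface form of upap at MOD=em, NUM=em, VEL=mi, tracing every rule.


underlying: upap-di-rl-p
1. 0 -> a / C _ C #: inserts after position(s) 8: upapdirlap
surface: upapdirlap


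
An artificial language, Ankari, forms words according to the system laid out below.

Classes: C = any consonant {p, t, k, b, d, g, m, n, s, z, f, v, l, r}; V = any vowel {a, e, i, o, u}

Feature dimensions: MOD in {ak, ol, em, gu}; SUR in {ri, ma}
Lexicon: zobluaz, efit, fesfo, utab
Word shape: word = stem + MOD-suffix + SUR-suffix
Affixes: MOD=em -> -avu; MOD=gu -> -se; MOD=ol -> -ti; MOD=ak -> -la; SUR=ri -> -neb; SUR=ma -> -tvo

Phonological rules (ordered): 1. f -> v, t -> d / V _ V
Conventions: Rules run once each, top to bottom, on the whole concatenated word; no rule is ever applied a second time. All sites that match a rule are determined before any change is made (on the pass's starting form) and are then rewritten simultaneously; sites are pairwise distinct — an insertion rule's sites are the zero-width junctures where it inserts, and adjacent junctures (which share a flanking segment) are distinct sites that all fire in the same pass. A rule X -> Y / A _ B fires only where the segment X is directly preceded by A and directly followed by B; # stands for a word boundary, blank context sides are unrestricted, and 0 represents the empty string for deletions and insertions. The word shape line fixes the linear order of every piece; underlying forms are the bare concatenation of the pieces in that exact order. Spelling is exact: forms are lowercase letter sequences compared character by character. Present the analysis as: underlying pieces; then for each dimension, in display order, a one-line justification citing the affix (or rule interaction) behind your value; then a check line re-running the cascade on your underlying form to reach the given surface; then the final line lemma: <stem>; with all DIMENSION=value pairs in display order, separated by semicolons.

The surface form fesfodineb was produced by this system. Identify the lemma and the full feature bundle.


underlying: fesfo-ti-neb
MOD=ol - signalled by the affix -ti
SUR=ri - signalled by the affix -neb
check: fesfotineb -> fesfodineb
lemma: fesfo; MOD=ol; SUR=ri


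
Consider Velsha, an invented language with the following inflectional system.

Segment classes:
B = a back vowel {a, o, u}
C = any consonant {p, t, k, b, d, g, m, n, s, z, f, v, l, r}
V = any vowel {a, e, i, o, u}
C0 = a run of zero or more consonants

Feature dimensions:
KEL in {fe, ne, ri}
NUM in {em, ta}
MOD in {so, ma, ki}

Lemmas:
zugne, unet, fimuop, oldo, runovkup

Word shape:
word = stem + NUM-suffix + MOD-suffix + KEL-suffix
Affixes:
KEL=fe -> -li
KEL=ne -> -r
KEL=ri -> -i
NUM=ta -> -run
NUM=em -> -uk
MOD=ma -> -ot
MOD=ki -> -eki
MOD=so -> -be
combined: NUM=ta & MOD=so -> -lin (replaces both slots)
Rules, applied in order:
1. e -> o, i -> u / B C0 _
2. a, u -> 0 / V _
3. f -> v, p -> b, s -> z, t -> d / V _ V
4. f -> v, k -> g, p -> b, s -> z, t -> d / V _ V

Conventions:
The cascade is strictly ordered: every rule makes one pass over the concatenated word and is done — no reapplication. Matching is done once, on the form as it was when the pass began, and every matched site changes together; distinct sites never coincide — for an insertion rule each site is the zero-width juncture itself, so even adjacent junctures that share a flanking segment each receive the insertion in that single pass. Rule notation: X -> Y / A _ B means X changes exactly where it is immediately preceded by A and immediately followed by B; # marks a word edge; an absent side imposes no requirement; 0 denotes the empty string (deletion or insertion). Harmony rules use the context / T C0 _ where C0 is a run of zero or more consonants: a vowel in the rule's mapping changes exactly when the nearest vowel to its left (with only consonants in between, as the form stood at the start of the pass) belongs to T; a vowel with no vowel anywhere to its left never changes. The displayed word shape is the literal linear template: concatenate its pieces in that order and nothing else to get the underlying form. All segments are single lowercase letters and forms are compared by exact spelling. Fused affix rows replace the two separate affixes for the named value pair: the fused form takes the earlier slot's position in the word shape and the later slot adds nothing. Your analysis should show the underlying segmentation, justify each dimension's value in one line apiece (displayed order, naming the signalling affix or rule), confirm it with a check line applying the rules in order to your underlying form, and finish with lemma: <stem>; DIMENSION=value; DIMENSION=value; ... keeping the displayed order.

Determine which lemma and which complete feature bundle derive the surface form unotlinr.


underlying: unet-lin-r
KEL=ne - signalled by the affix -r
NUM=ta - signalled by the combined affix row
MOD=so - signalled by the combined affix row
check: unetlinr -> unotlinr -> unotlinr -> unotlinr -> unotlinr
lemma: unet; KEL=ne; NUM=ta; MOD=so


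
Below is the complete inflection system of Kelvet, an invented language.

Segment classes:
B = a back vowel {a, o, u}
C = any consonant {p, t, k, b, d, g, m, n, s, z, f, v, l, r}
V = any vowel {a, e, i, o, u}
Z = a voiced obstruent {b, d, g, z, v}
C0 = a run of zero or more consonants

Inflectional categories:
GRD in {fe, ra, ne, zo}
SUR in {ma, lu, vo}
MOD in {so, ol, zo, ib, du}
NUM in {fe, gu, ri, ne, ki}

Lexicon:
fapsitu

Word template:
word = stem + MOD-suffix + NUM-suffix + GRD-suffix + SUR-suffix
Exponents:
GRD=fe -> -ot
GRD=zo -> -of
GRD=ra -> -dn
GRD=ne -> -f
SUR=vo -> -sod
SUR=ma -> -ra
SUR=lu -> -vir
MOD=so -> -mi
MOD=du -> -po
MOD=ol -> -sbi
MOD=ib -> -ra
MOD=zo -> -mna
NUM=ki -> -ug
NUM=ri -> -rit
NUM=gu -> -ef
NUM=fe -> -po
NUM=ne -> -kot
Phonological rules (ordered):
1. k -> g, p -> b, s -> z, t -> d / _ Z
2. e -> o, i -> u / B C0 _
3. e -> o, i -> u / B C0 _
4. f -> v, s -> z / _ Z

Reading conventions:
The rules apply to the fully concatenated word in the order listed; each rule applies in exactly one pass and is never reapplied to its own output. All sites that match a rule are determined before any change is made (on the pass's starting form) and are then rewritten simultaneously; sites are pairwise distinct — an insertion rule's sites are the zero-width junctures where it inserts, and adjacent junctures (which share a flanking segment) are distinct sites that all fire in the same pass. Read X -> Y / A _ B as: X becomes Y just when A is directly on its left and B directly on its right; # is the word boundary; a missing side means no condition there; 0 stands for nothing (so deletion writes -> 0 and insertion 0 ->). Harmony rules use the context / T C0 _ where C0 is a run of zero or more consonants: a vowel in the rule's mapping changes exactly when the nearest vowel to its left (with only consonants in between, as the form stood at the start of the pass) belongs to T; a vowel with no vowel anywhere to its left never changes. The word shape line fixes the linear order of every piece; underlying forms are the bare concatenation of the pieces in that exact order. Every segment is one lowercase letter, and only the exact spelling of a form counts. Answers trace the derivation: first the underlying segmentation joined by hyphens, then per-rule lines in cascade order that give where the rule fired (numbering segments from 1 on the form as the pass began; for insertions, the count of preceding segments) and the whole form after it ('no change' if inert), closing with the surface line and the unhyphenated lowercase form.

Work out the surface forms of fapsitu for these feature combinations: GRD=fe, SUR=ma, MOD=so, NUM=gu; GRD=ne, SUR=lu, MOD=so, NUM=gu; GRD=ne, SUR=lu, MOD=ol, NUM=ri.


cell GRD=fe, SUR=ma, MOD=so, NUM=gu:
underlying: fapsitu-mi-ef-ot-ra
1. k -> g, p -> b, s -> z, t -> d / _ Z: no change
2. e -> o, i -> u / B C0 _: fires at position(s) 5, 9: fapsutumuefotra
3. e -> o, i -> u / B C0 _: fires at position(s) 10: fapsutumuofotra
4. f -> v, s -> z / _ Z: no change
surface: fapsutumuofotra

cell GRD=ne, SUR=lu, MOD=so, NUM=gu:
underlying: fapsitu-mi-ef-f-vir
1. k -> g, p -> b, s -> z, t -> d / _ Z: no change
2. e -> o, i -> u / B C0 _: fires at position(s) 5, 9: fapsutumueffvir
3. e -> o, i -> u / B C0 _: fires at position(s) 10: fapsutumuoffvir
4. f -> v, s -> z / _ Z: fires at position(s) 12: fapsutumuofvvir
surface: fapsutumuofvvir

cell GRD=ne, SUR=lu, MOD=ol, NUM=ri:
underlying: fapsitu-sbi-rit-f-vir
1. k -> g, p -> b, s -> z, t -> d / _ Z: fires at position(s) 8: fapsituzbiritfvir
2. e -> o, i -> u / B C0 _: fires at position(s) 5, 10: fapsutuzburitfvir
3. e -> o, i -> u / B C0 _: fires at position(s) 12: fapsutuzburutfvir
4. f -> v, s -> z / _ Z: fires at position(s) 14: fapsutuzburutvvir
surface: fapsutuzburutvvir


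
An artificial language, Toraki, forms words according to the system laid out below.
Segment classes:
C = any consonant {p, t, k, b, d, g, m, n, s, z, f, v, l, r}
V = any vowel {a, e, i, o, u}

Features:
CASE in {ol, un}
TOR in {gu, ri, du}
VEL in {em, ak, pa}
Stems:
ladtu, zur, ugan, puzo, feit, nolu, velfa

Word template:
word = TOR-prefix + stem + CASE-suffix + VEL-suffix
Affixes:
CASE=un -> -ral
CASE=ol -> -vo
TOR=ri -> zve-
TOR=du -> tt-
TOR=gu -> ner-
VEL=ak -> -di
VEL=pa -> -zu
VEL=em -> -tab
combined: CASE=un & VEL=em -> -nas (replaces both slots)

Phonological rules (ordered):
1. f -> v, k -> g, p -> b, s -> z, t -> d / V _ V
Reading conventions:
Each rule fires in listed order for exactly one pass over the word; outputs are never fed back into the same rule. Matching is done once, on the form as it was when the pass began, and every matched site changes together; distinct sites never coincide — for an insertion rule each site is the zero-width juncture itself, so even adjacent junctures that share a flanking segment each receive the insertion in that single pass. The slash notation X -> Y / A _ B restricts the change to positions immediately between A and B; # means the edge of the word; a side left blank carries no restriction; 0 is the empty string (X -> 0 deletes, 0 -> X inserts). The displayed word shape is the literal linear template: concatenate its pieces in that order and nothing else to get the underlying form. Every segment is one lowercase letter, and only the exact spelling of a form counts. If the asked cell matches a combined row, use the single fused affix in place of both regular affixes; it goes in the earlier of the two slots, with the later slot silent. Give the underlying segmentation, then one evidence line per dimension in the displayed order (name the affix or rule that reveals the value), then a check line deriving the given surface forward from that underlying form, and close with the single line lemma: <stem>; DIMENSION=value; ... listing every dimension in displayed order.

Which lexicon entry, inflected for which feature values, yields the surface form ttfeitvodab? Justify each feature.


underlying: tt-feit-vo-tab
CASE=ol - signalled by the affix -vo
TOR=du - signalled by the affix tt-
VEL=em - signalled by the affix -tab
check: ttfeitvotab -> ttfeitvodab
lemma: feit; CASE=ol; TOR=du; VEL=em


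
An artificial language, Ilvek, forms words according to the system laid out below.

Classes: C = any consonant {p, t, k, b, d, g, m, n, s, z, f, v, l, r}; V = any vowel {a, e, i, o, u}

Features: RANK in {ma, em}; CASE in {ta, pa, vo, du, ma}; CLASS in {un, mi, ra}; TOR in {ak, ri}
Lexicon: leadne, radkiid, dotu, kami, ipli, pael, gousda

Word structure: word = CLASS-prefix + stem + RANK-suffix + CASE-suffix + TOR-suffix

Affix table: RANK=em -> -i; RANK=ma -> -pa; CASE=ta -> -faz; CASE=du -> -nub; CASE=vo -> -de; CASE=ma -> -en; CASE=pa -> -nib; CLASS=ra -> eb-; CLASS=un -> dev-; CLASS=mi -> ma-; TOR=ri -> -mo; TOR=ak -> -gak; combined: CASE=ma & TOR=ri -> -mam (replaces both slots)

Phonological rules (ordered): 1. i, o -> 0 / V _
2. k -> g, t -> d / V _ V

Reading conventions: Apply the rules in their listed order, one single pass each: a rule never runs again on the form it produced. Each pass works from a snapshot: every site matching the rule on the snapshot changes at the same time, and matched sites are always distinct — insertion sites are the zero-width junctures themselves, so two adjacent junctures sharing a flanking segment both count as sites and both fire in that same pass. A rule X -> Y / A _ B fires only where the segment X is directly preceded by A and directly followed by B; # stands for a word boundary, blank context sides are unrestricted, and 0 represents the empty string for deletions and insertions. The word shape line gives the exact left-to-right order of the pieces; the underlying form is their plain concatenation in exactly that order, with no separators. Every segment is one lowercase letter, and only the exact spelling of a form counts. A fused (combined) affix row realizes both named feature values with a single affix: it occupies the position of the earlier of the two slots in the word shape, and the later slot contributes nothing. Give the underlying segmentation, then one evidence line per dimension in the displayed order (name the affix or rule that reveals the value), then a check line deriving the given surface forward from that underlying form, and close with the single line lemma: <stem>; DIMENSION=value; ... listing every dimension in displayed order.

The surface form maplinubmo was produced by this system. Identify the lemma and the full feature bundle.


underlying: ma-ipli-i-nub-mo
RANK=em - signalled by the affix -i
CASE=du - signalled by the affix -nub
CLASS=mi - signalled by the affix ma-
TOR=ri - signalled by the affix -mo
check: maipliinubmo -> maplinubmo -> maplinubmo
lemma: ipli; RANK=em; CASE=du; CLASS=mi; TOR=ri


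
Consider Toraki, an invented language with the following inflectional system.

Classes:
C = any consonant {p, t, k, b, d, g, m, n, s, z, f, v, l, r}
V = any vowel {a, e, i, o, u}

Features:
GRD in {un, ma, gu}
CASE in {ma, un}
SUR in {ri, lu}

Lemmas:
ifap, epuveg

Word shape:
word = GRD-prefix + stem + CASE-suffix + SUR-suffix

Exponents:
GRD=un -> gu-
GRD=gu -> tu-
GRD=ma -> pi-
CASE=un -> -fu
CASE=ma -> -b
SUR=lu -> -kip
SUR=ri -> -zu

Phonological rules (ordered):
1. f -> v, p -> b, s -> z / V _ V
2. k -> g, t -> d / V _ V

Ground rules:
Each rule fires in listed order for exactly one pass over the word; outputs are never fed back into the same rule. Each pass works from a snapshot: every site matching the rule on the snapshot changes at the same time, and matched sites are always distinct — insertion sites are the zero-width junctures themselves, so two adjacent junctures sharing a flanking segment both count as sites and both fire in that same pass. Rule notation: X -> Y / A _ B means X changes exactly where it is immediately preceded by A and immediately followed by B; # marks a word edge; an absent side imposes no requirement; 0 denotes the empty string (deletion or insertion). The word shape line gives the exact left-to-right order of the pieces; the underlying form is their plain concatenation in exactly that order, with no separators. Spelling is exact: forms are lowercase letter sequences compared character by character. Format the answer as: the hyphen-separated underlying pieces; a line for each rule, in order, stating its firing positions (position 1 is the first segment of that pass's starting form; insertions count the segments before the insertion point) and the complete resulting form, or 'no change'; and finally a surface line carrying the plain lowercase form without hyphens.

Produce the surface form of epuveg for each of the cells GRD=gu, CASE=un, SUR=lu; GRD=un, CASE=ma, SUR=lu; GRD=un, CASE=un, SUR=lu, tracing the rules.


cell GRD=gu, CASE=un, SUR=lu:
underlying: tu-epuveg-fu-kip
1. f -> v, p -> b, s -> z / V _ V: fires at position(s) 4: tuebuvegfukip
2. k -> g, t -> d / V _ V: fires at position(s) 11: tuebuvegfugip
surface: tuebuvegfugip

cell GRD=un, CASE=ma, SUR=lu:
underlying: gu-epuveg-b-kip
1. f -> v, p -> b, s -> z / V _ V: fires at position(s) 4: guebuvegbkip
2. k -> g, t -> d / V _ V: no change
surface: guebuvegbkip

cell GRD=un, CASE=un, SUR=lu:
underlying: gu-epuveg-fu-kip
1. f -> v, p -> b, s -> z / V _ V: fires at position(s) 4: guebuvegfukip
2. k -> g, t -> d / V _ V: fires at position(s) 11: guebuvegfugip
surface: guebuvegfugip


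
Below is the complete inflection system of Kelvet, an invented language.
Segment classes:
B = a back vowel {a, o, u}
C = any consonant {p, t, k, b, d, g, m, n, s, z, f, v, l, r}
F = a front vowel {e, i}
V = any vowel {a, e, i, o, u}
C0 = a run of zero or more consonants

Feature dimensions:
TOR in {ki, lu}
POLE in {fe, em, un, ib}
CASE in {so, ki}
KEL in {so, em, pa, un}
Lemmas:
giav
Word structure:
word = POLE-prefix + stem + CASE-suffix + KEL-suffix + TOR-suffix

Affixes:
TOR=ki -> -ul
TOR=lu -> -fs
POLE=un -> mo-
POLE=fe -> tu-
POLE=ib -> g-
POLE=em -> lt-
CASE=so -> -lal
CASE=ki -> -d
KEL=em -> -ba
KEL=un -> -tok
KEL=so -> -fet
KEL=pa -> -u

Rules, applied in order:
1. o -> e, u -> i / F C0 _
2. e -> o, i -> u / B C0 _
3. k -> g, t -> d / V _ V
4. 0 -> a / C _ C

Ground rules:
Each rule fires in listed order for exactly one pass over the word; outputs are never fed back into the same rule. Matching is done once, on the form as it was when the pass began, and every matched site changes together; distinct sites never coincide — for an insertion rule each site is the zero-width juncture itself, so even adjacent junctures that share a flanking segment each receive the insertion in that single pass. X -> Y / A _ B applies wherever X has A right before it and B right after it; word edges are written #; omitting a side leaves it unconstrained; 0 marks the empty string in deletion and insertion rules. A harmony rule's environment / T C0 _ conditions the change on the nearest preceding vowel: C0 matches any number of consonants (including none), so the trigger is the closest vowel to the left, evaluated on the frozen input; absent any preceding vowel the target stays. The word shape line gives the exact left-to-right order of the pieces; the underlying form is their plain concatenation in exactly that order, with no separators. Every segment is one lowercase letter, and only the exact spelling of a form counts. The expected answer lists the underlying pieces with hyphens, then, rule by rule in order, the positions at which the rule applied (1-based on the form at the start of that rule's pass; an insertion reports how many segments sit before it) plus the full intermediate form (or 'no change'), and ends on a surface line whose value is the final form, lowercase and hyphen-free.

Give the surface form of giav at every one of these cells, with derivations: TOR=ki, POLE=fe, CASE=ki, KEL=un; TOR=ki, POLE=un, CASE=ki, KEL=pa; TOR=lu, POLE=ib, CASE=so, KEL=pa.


cell TOR=ki, POLE=fe, CASE=ki, KEL=un:
underlying: tu-giav-d-tok-ul
1. o -> e, u -> i / F C0 _: no change
2. e -> o, i -> u / B C0 _: fires at position(s) 4: tuguavdtokul
3. k -> g, t -> d / V _ V: fires at position(s) 10: tuguavdtogul
4. 0 -> a / C _ C: inserts after position(s) 6, 7: tuguavadatogul
surface: tuguavadatogul

cell TOR=ki, POLE=un, CASE=ki, KEL=pa:
underlying: mo-giav-d-u-ul
1. o -> e, u -> i / F C0 _: no change
2. e -> o, i -> u / B C0 _: fires at position(s) 4: moguavduul
3. k -> g, t -> d / V _ V: no change
4. 0 -> a / C _ C: inserts after position(s) 6: moguavaduul
surface: moguavaduul

cell TOR=lu, POLE=ib, CASE=so, KEL=pa:
underlying: g-giav-lal-u-fs
1. o -> e, u -> i / F C0 _: no change
2. e -> o, i -> u / B C0 _: no change
3. k -> g, t -> d / V _ V: no change
4. 0 -> a / C _ C: inserts after position(s) 1, 5, 10: gagiavalalufas
surface: gagiavalalufas


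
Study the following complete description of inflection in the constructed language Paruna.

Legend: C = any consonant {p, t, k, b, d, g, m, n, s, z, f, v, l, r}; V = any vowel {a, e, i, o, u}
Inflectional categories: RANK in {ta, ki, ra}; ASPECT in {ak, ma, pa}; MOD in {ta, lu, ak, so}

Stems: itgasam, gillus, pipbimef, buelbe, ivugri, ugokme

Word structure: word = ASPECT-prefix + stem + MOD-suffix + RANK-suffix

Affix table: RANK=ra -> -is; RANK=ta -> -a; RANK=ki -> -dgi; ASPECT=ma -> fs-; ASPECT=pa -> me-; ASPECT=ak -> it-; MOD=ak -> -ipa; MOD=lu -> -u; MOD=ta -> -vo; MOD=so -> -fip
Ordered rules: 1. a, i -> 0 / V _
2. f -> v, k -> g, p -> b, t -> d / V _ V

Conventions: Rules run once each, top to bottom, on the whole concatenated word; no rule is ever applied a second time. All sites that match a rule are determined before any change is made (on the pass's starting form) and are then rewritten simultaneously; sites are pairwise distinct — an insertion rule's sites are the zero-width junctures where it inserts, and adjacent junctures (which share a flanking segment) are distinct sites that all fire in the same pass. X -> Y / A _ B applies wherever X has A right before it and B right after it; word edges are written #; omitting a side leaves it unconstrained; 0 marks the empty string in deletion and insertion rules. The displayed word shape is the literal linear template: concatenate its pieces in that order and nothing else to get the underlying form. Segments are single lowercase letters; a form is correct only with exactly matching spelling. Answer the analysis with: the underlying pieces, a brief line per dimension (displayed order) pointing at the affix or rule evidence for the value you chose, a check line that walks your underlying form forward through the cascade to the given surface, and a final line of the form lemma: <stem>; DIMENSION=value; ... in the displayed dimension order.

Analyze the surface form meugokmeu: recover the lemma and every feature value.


underlying: me-ugokme-u-a
RANK=ta - signalled by the affix -a
ASPECT=pa - signalled by the affix me-
MOD=lu - signalled by the affix -u
check: meugokmeua -> meugokmeu -> meugokmeu
lemma: ugokme; RANK=ta; ASPECT=pa; MOD=lu


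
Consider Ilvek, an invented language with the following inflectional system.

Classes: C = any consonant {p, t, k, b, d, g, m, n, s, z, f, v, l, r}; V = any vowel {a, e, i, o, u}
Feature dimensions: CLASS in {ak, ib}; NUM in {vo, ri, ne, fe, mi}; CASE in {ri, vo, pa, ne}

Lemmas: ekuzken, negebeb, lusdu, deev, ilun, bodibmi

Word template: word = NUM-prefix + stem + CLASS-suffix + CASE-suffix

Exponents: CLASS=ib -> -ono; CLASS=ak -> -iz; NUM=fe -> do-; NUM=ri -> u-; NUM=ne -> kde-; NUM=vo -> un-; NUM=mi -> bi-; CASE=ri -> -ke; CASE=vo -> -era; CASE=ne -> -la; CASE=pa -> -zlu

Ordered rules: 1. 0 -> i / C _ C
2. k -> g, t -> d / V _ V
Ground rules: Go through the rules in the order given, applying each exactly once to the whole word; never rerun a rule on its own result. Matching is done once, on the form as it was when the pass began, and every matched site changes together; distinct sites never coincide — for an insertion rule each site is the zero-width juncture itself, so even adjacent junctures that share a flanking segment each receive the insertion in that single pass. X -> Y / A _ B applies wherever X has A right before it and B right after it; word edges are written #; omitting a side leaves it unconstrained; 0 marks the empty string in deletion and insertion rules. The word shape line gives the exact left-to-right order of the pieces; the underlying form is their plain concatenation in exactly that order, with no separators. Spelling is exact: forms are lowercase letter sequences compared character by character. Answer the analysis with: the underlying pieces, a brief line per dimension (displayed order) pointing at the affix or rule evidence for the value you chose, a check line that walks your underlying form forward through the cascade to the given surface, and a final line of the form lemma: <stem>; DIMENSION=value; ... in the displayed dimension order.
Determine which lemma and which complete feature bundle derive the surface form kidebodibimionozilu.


underlying: kde-bodibmi-ono-zlu
CLASS=ib - signalled by the affix -ono
NUM=ne - signalled by the affix kde-
CASE=pa - signalled by the affix -zlu
check: kdebodibmionozlu -> kidebodibimionozilu -> kidebodibimionozilu
lemma: bodibmi; CLASS=ib; NUM=ne; CASE=pa


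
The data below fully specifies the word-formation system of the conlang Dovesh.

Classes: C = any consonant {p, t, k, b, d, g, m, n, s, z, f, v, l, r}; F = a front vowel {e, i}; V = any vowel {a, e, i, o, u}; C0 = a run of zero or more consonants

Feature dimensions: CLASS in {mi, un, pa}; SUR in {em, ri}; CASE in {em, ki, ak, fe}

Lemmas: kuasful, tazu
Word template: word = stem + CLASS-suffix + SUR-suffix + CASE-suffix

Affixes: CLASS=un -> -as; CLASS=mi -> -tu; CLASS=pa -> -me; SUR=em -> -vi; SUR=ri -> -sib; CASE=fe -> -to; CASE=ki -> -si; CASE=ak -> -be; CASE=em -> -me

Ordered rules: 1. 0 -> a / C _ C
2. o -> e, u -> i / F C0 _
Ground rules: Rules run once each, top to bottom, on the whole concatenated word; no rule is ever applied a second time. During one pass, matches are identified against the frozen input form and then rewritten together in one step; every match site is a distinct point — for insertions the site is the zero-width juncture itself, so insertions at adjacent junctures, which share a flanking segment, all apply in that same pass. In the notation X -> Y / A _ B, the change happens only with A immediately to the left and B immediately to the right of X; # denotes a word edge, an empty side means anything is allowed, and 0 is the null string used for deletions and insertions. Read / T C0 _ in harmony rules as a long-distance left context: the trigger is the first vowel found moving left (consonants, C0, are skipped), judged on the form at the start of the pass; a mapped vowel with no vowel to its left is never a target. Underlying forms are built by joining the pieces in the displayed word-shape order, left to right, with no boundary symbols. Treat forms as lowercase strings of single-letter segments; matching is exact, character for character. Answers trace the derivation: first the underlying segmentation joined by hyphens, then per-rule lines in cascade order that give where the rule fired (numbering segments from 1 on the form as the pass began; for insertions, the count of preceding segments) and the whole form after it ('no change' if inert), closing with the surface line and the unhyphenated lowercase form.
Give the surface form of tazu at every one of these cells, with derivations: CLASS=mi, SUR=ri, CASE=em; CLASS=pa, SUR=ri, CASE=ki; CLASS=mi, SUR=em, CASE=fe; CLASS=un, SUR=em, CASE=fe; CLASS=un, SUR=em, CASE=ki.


cell CLASS=mi, SUR=ri, CASE=em:
underlying: tazu-tu-sib-me
1. 0 -> a / C _ C: inserts after position(s) 9: tazutusibame
2. o -> e, u -> i / F C0 _: no change
surface: tazutusibame

cell CLASS=pa, SUR=ri, CASE=ki:
underlying: tazu-me-sib-si
1. 0 -> a / C _ C: inserts after position(s) 9: tazumesibasi
2. o -> e, u -> i / F C0 _: no change
surface: tazumesibasi

cell CLASS=mi, SUR=em, CASE=fe:
underlying: tazu-tu-vi-to
1. 0 -> a / C _ C: no change
2. o -> e, u -> i / F C0 _: fires at position(s) 10: tazutuvite
surface: tazutuvite

cell CLASS=un, SUR=em, CASE=fe:
underlying: tazu-as-vi-to
1. 0 -> a / C _ C: inserts after position(s) 6: tazuasavito
2. o -> e, u -> i / F C0 _: fires at position(s) 11: tazuasavite
surface: tazuasavite

cell CLASS=un, SUR=em, CASE=ki:
underlying: tazu-as-vi-si
1. 0 -> a / C _ C: inserts after position(s) 6: tazuasavisi
2. o -> e, u -> i / F C0 _: no change
surface: tazuasavisi
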